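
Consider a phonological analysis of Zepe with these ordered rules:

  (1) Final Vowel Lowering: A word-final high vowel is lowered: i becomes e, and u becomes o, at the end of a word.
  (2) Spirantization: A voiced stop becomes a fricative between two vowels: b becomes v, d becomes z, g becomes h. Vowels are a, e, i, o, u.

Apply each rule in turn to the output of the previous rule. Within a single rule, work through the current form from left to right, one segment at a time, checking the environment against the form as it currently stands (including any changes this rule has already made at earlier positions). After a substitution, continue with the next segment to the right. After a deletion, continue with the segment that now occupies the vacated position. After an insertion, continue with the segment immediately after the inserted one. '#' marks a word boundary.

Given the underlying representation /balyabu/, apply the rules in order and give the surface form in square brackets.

(1) Final Vowel Lowering: [balyabu] → [balyabo]
(2) Spirantization: [balyabo] → [balyavo]

[balyavo]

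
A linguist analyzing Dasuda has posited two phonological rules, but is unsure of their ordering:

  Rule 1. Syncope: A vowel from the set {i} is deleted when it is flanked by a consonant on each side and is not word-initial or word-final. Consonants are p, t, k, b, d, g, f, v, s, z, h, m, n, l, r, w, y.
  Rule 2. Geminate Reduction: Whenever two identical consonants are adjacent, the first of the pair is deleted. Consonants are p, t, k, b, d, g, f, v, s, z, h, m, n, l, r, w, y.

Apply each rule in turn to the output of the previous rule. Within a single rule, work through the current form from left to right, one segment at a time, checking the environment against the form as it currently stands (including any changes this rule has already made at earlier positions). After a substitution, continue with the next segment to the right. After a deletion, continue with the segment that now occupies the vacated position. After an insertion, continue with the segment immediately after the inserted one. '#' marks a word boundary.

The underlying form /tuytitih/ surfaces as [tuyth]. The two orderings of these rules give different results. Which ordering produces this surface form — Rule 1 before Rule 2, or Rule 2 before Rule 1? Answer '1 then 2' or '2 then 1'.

1 then 2

Order 1 then 2:
  1 Syncope: [tuytitih] → [tuytth]
  2 Geminate Reduction: [tuytth] → [tuyth]
  result: [tuyth]
Order 2 then 1:
  2 Geminate Reduction: no change — [tuytitih]
  1 Syncope: [tuytitih] → [tuytth]
  result: [tuytth]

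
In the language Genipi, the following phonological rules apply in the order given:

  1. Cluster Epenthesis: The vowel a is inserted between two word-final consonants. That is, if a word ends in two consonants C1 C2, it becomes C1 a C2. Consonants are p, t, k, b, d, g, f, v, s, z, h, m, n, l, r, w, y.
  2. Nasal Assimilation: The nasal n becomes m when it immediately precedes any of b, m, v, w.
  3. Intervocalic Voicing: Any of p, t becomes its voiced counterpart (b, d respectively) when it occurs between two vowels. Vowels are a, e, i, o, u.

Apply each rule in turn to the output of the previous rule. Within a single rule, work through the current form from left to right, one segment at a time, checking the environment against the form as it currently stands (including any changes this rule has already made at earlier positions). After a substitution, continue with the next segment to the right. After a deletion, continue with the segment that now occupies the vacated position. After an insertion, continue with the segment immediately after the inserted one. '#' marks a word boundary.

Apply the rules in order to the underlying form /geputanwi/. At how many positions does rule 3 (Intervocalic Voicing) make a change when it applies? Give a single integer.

1 Cluster Epenthesis: no change — [geputanwi]
2 Nasal Assimilation: [geputanwi] → [geputamwi]
3 Intervocalic Voicing: [geputamwi] → [gebudamwi]
Rule 3 changed 2 position(s).

2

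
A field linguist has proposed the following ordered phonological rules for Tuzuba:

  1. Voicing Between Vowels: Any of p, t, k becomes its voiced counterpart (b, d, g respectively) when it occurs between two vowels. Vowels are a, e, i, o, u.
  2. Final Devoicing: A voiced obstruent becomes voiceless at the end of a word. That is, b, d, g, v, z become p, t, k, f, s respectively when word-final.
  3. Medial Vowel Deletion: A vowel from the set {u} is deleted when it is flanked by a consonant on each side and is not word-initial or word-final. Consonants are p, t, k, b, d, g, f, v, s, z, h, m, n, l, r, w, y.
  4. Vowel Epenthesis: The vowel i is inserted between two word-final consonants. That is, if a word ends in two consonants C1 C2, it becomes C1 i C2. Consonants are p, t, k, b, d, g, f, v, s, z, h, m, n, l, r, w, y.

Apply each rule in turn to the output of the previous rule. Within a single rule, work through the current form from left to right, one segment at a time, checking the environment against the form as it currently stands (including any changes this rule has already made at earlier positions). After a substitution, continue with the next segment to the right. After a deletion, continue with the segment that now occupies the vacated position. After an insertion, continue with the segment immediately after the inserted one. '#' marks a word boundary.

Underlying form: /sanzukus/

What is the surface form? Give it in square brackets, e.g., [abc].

1 Voicing Between Vowels: [sanzukus] → [sanzugus]
2 Final Devoicing: no change — [sanzugus]
3 Medial Vowel Deletion: [sanzugus] → [sanzgs]
4 Vowel Epenthesis: [sanzgs] → [sanzgis]

[sanzgis]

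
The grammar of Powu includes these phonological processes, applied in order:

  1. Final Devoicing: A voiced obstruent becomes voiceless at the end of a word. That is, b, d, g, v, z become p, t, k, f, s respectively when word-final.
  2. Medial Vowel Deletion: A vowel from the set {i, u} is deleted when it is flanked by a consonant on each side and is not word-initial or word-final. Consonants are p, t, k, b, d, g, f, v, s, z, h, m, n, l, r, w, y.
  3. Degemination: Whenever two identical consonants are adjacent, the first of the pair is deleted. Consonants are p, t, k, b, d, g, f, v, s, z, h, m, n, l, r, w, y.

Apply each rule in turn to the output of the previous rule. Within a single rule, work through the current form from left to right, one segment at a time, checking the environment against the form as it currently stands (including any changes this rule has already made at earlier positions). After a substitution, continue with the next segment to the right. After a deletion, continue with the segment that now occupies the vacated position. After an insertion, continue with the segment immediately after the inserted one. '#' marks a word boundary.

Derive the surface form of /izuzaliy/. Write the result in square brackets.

[izaly]

1 Final Devoicing: no change — [izuzaliy]
2 Medial Vowel Deletion: [izuzaliy] → [izzaly]
3 Degemination: [izzaly] → [izaly]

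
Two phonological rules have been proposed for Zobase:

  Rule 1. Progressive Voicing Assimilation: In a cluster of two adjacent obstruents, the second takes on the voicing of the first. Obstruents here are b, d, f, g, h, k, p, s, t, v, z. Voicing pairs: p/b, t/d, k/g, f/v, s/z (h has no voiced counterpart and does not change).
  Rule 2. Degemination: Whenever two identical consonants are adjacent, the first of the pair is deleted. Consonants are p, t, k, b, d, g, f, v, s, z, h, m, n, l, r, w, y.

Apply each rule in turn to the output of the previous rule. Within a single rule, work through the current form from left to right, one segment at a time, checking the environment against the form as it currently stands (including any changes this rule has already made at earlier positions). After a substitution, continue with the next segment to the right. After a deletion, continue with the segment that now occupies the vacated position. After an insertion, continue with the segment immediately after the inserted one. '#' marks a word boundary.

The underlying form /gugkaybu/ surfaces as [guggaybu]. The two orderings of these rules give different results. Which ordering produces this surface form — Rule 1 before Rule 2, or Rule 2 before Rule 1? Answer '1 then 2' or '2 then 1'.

2 then 1

Order 1 then 2:
  1 Progressive Voicing Assimilation: [gugkaybu] → [guggaybu]
  2 Degemination: [guggaybu] → [gugaybu]
  result: [gugaybu]
Order 2 then 1:
  2 Degemination: no change — [gugkaybu]
  1 Progressive Voicing Assimilation: [gugkaybu] → [guggaybu]
  result: [guggaybu]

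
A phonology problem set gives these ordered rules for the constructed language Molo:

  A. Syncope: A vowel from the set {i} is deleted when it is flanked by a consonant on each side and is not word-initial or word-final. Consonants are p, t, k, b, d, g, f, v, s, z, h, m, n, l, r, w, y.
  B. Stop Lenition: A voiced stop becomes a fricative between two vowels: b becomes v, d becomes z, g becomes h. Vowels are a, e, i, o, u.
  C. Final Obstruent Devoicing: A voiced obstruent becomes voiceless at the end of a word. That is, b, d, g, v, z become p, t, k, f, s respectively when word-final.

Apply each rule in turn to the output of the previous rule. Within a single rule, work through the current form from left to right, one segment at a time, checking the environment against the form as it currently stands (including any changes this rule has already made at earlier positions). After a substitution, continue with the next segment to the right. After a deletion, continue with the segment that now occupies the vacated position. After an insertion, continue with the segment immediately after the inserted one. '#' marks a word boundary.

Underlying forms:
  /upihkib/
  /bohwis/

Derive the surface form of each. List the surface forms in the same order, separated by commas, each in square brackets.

/upihkib/:
  A Syncope: [upihkib] → [uphkb]
  B Stop Lenition: no change — [uphkb]
  C Final Obstruent Devoicing: [uphkb] → [uphkp]
/bohwis/:
  A Syncope: [bohwis] → [bohws]
  B Stop Lenition: no change — [bohws]
  C Final Obstruent Devoicing: no change — [bohws]

[uphkp], [bohws]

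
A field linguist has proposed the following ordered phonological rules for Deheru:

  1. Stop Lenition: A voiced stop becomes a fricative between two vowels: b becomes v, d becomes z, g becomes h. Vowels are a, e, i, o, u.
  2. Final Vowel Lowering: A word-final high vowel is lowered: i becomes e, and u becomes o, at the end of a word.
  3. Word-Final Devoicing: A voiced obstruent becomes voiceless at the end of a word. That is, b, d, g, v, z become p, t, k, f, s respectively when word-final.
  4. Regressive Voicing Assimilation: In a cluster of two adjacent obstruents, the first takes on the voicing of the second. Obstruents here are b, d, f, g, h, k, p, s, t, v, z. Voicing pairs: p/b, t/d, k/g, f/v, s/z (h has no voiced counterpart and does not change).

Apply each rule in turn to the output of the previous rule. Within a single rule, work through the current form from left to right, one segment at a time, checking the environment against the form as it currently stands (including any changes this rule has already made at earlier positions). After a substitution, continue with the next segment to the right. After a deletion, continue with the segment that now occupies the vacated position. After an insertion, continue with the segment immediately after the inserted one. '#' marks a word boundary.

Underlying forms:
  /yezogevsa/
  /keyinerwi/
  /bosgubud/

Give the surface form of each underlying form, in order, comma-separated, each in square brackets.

/yezogevsa/:
  1 Stop Lenition: [yezogevsa] → [yezohevsa]
  2 Final Vowel Lowering: no change — [yezohevsa]
  3 Word-Final Devoicing: no change — [yezohevsa]
  4 Regressive Voicing Assimilation: [yezohevsa] → [yezohefsa]
/keyinerwi/:
  1 Stop Lenition: no change — [keyinerwi]
  2 Final Vowel Lowering: [keyinerwi] → [keyinerwe]
  3 Word-Final Devoicing: no change — [keyinerwe]
  4 Regressive Voicing Assimilation: no change — [keyinerwe]
/bosgubud/:
  1 Stop Lenition: [bosgubud] → [bosguvud]
  2 Final Vowel Lowering: no change — [bosguvud]
  3 Word-Final Devoicing: [bosguvud] → [bosguvut]
  4 Regressive Voicing Assimilation: [bosguvut] → [bozguvut]

[yezohefsa], [keyinerwe], [bozguvut]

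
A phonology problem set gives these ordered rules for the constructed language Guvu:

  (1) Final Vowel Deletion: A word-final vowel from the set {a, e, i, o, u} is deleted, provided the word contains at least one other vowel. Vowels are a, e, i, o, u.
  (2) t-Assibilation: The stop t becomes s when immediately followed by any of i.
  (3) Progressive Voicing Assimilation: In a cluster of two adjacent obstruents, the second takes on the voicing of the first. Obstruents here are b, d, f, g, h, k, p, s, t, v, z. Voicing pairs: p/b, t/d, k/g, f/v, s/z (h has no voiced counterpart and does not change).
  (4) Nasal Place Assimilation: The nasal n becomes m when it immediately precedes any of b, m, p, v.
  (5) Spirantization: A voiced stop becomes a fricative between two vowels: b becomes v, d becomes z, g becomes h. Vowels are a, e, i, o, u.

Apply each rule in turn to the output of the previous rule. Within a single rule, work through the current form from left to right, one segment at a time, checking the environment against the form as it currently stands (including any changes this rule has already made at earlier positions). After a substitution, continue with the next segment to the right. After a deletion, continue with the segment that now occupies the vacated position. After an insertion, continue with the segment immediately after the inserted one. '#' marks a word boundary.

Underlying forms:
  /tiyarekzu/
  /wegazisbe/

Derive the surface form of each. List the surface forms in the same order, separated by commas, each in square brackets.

/tiyarekzu/:
  (1) Final Vowel Deletion: [tiyarekzu] → [tiyarekz]
  (2) t-Assibilation: [tiyarekz] → [siyarekz]
  (3) Progressive Voicing Assimilation: [siyarekz] → [siyareks]
  (4) Nasal Place Assimilation: no change — [siyareks]
  (5) Spirantization: no change — [siyareks]
/wegazisbe/:
  (1) Final Vowel Deletion: [wegazisbe] → [wegazisb]
  (2) t-Assibilation: no change — [wegazisb]
  (3) Progressive Voicing Assimilation: [wegazisb] → [wegazisp]
  (4) Nasal Place Assimilation: no change — [wegazisp]
  (5) Spirantization: [wegazisp] → [wehazisp]

[siyareks], [wehazisp]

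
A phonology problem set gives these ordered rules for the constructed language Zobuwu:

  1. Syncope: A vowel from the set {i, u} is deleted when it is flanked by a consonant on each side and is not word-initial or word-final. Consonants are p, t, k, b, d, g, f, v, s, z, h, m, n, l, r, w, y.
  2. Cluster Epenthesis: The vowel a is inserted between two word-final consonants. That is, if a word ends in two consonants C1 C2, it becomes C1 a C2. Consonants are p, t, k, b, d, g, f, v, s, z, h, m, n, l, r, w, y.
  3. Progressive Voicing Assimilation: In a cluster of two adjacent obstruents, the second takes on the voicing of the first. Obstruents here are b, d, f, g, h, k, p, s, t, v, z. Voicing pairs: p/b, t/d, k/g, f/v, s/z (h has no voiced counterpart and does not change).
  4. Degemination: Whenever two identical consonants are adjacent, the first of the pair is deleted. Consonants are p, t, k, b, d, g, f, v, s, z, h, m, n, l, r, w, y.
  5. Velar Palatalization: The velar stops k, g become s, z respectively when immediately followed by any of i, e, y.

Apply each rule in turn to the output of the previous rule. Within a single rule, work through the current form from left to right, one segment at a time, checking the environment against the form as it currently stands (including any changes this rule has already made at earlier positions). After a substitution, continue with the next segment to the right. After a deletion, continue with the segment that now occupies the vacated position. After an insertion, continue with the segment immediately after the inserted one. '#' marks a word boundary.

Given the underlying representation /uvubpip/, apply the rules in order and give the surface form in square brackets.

[uvbap]

1 Syncope: [uvubpip] → [uvbpp]
2 Cluster Epenthesis: [uvbpp] → [uvbpap]
3 Progressive Voicing Assimilation: [uvbpap] → [uvbbap]
4 Degemination: [uvbbap] → [uvbap]
5 Velar Palatalization: no change — [uvbap]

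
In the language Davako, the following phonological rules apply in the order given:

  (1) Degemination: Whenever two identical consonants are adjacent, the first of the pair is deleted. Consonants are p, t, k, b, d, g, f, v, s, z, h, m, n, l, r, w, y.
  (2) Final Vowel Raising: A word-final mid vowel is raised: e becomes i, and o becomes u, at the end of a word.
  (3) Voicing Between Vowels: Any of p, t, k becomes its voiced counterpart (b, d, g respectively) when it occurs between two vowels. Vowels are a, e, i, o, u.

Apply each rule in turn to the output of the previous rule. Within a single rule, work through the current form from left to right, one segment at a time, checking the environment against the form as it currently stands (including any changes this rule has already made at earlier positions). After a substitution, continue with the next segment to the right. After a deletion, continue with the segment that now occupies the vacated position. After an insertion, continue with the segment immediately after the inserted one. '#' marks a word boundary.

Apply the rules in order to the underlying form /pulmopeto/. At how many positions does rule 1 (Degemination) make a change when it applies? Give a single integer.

0

(1) Degemination: no change — [pulmopeto]
(2) Final Vowel Raising: [pulmopeto] → [pulmopetu]
(3) Voicing Between Vowels: [pulmopetu] → [pulmobedu]
Rule 1 changed 0 position(s).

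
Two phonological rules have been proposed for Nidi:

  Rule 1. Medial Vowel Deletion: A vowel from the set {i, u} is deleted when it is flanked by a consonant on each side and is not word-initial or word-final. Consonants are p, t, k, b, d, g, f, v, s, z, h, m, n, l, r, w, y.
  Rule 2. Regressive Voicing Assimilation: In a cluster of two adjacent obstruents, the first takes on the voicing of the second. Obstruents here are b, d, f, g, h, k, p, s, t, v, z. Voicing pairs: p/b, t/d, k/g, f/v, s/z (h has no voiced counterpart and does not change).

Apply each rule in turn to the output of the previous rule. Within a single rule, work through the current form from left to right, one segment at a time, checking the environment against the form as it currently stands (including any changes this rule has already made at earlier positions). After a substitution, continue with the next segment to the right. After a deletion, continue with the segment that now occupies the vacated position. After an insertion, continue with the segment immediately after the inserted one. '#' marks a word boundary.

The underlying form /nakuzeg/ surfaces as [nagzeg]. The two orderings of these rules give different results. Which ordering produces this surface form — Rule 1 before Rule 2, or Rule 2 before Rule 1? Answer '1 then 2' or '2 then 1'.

1 then 2

Order 1 then 2:
  1 Medial Vowel Deletion: [nakuzeg] → [nakzeg]
  2 Regressive Voicing Assimilation: [nakzeg] → [nagzeg]
  result: [nagzeg]
Order 2 then 1:
  2 Regressive Voicing Assimilation: no change — [nakuzeg]
  1 Medial Vowel Deletion: [nakuzeg] → [nakzeg]
  result: [nakzeg]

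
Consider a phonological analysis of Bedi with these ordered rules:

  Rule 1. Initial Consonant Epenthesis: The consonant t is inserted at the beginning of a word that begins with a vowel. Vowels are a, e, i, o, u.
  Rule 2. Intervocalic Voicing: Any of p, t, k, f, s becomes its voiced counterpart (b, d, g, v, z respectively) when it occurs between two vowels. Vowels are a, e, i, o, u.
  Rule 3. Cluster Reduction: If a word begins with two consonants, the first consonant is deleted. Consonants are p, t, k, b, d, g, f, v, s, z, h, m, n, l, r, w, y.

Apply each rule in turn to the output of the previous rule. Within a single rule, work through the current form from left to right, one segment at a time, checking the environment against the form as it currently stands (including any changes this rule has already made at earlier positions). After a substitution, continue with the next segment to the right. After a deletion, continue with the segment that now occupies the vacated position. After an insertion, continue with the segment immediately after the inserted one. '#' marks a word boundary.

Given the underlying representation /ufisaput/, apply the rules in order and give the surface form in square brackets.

Rule 1 Initial Consonant Epenthesis: [ufisaput] → [tufisaput]
Rule 2 Intervocalic Voicing: [tufisaput] → [tuvizabut]
Rule 3 Cluster Reduction: no change — [tuvizabut]

[tuvizabut]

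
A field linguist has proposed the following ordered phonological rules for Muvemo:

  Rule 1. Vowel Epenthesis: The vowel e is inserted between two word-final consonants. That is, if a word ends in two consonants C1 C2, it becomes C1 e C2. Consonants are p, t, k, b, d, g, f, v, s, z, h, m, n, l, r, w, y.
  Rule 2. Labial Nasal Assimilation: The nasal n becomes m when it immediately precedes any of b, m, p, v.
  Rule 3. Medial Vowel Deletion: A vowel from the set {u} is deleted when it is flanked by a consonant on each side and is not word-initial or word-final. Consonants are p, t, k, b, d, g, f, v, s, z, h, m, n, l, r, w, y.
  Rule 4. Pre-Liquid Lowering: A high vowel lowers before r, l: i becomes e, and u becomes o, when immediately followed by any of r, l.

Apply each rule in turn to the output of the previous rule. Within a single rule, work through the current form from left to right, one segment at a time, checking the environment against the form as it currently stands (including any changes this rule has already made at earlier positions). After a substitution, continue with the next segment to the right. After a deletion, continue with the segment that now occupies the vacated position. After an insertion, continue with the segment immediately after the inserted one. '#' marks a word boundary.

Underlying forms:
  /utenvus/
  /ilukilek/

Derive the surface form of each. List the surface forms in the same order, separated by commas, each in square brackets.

/utenvus/:
  Rule 1 Vowel Epenthesis: no change — [utenvus]
  Rule 2 Labial Nasal Assimilation: [utenvus] → [utemvus]
  Rule 3 Medial Vowel Deletion: [utemvus] → [utemvs]
  Rule 4 Pre-Liquid Lowering: no change — [utemvs]
/ilukilek/:
  Rule 1 Vowel Epenthesis: no change — [ilukilek]
  Rule 2 Labial Nasal Assimilation: no change — [ilukilek]
  Rule 3 Medial Vowel Deletion: [ilukilek] → [ilkilek]
  Rule 4 Pre-Liquid Lowering: [ilkilek] → [elkelek]

[utemvs], [elkelek]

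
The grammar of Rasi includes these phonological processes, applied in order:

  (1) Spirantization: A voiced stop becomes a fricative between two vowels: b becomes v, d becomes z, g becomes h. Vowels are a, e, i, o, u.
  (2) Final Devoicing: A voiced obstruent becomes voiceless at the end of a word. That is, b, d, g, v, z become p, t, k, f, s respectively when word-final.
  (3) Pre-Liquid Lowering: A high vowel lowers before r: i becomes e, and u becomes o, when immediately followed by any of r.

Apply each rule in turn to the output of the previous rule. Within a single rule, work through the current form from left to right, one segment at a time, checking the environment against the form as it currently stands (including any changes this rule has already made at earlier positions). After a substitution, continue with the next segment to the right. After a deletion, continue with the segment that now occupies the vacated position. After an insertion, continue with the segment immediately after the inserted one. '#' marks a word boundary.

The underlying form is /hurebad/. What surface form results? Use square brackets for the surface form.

(1) Spirantization: [hurebad] → [hurevad]
(2) Final Devoicing: [hurevad] → [hurevat]
(3) Pre-Liquid Lowering: [hurevat] → [horevat]

[horevat]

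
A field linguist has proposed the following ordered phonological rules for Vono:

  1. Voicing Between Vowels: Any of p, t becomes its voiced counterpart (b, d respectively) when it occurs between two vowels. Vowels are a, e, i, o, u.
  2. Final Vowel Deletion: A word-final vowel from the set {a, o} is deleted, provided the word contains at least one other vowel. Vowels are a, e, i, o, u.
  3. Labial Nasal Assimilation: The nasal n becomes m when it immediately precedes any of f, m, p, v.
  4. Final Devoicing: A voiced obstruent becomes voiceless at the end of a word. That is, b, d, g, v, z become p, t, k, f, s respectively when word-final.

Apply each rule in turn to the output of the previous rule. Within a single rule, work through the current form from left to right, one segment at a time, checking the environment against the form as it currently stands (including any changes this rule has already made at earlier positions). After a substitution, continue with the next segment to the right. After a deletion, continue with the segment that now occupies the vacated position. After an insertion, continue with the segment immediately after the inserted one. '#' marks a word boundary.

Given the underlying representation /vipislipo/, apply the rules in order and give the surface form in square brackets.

[vibislip]

1 Voicing Between Vowels: [vipislipo] → [vibislibo]
2 Final Vowel Deletion: [vibislibo] → [vibislib]
3 Labial Nasal Assimilation: no change — [vibislib]
4 Final Devoicing: [vibislib] → [vibislip]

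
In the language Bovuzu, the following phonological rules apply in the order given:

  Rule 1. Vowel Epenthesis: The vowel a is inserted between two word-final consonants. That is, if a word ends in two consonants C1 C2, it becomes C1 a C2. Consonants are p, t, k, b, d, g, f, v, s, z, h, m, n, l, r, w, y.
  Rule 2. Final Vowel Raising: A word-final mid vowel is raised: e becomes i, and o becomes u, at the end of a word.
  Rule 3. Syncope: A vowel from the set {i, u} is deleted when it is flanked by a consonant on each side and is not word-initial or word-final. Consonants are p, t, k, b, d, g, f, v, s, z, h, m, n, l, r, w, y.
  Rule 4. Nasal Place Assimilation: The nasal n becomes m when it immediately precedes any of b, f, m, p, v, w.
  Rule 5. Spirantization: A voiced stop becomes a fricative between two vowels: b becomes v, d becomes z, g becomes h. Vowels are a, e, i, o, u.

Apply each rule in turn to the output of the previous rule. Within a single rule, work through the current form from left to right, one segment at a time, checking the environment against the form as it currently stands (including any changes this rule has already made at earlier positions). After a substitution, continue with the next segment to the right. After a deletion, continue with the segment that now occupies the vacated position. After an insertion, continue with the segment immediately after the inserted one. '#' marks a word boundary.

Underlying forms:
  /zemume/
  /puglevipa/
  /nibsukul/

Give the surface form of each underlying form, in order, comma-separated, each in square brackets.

[zemmi], [pglevpa], [mbskl]

/zemume/:
  Rule 1 Vowel Epenthesis: no change — [zemume]
  Rule 2 Final Vowel Raising: [zemume] → [zemumi]
  Rule 3 Syncope: [zemumi] → [zemmi]
  Rule 4 Nasal Place Assimilation: no change — [zemmi]
  Rule 5 Spirantization: no change — [zemmi]
/puglevipa/:
  Rule 1 Vowel Epenthesis: no change — [puglevipa]
  Rule 2 Final Vowel Raising: no change — [puglevipa]
  Rule 3 Syncope: [puglevipa] → [pglevpa]
  Rule 4 Nasal Place Assimilation: no change — [pglevpa]
  Rule 5 Spirantization: no change — [pglevpa]
/nibsukul/:
  Rule 1 Vowel Epenthesis: no change — [nibsukul]
  Rule 2 Final Vowel Raising: no change — [nibsukul]
  Rule 3 Syncope: [nibsukul] → [nbskl]
  Rule 4 Nasal Place Assimilation: [nbskl] → [mbskl]
  Rule 5 Spirantization: no change — [mbskl]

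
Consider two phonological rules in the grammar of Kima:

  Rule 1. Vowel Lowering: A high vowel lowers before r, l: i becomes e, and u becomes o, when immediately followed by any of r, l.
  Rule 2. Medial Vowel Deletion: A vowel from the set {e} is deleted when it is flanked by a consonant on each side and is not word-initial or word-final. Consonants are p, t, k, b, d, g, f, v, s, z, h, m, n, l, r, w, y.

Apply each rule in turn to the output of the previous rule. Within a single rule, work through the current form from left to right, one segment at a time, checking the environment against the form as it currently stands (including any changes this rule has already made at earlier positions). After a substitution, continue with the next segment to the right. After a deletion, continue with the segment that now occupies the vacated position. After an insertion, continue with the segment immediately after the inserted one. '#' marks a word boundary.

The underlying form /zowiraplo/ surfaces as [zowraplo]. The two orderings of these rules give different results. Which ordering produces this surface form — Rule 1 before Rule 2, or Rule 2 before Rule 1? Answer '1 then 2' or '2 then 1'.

1 then 2

Order 1 then 2:
  1 Vowel Lowering: [zowiraplo] → [zoweraplo]
  2 Medial Vowel Deletion: [zoweraplo] → [zowraplo]
  result: [zowraplo]
Order 2 then 1:
  2 Medial Vowel Deletion: no change — [zowiraplo]
  1 Vowel Lowering: [zowiraplo] → [zoweraplo]
  result: [zoweraplo]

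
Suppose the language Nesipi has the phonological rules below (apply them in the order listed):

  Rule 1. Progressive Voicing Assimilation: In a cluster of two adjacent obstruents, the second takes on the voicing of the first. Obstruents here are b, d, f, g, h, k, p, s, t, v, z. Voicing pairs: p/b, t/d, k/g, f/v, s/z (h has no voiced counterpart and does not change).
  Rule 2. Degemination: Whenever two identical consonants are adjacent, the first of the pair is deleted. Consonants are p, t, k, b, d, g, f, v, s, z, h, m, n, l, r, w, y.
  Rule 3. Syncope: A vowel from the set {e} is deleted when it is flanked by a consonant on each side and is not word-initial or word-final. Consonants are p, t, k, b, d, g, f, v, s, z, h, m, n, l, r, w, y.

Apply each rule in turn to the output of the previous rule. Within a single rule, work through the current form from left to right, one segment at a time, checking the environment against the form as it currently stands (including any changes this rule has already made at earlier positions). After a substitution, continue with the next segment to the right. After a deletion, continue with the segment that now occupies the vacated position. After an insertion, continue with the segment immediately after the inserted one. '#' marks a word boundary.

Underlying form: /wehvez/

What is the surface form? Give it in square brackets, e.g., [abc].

Rule 1 Progressive Voicing Assimilation: [wehvez] → [wehfez]
Rule 2 Degemination: no change — [wehfez]
Rule 3 Syncope: [wehfez] → [whfz]

[whfz]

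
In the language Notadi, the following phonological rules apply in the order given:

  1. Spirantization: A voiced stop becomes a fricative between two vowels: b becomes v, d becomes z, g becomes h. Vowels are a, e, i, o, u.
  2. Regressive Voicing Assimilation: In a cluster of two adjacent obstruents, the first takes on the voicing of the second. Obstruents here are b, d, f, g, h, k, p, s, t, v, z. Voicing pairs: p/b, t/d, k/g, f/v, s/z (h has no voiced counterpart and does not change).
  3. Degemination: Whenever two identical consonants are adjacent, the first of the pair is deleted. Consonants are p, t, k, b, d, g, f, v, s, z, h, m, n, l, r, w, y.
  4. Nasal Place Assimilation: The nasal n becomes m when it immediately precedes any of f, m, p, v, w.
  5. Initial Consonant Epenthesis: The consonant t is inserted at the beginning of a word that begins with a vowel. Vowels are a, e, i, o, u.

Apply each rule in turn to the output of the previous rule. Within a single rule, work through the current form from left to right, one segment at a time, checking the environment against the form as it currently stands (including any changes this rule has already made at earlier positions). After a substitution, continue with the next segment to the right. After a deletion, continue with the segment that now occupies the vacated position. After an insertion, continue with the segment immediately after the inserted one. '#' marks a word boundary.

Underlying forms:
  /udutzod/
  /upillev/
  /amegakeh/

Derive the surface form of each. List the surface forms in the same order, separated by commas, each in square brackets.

[tuzudzod], [tupilev], [tamehakeh]

/udutzod/:
  1 Spirantization: [udutzod] → [uzutzod]
  2 Regressive Voicing Assimilation: [uzutzod] → [uzudzod]
  3 Degemination: no change — [uzudzod]
  4 Nasal Place Assimilation: no change — [uzudzod]
  5 Initial Consonant Epenthesis: [uzudzod] → [tuzudzod]
/upillev/:
  1 Spirantization: no change — [upillev]
  2 Regressive Voicing Assimilation: no change — [upillev]
  3 Degemination: [upillev] → [upilev]
  4 Nasal Place Assimilation: no change — [upilev]
  5 Initial Consonant Epenthesis: [upilev] → [tupilev]
/amegakeh/:
  1 Spirantization: [amegakeh] → [amehakeh]
  2 Regressive Voicing Assimilation: no change — [amehakeh]
  3 Degemination: no change — [amehakeh]
  4 Nasal Place Assimilation: no change — [amehakeh]
  5 Initial Consonant Epenthesis: [amehakeh] → [tamehakeh]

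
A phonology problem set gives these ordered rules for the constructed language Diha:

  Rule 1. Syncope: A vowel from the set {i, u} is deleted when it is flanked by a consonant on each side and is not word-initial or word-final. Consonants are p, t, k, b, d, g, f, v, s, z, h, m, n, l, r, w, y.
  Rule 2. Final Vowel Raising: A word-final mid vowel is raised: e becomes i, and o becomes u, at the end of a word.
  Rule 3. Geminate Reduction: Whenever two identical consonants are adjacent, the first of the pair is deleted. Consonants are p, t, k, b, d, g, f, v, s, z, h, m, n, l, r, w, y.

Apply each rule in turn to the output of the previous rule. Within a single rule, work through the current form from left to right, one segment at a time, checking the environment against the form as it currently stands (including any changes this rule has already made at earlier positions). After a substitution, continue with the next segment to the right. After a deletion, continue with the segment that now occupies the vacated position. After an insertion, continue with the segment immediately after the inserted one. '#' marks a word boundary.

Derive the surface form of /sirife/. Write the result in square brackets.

[srfi]

Rule 1 Syncope: [sirife] → [srfe]
Rule 2 Final Vowel Raising: [srfe] → [srfi]
Rule 3 Geminate Reduction: no change — [srfi]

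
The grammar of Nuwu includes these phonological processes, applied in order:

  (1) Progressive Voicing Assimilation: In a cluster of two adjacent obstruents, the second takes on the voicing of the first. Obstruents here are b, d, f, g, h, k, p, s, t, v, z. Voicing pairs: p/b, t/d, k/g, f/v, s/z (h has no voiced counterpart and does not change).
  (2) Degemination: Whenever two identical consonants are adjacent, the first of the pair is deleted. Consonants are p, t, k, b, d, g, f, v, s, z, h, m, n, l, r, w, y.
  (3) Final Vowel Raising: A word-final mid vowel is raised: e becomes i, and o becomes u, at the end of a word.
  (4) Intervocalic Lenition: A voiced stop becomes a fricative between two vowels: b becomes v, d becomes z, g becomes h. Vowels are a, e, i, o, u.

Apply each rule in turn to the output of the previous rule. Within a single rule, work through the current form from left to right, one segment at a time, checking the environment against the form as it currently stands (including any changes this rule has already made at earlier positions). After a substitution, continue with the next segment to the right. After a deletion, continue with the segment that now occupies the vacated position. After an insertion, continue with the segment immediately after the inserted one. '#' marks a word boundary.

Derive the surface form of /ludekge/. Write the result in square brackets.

[luzeki]

(1) Progressive Voicing Assimilation: [ludekge] → [ludekke]
(2) Degemination: [ludekke] → [ludeke]
(3) Final Vowel Raising: [ludeke] → [ludeki]
(4) Intervocalic Lenition: [ludeki] → [luzeki]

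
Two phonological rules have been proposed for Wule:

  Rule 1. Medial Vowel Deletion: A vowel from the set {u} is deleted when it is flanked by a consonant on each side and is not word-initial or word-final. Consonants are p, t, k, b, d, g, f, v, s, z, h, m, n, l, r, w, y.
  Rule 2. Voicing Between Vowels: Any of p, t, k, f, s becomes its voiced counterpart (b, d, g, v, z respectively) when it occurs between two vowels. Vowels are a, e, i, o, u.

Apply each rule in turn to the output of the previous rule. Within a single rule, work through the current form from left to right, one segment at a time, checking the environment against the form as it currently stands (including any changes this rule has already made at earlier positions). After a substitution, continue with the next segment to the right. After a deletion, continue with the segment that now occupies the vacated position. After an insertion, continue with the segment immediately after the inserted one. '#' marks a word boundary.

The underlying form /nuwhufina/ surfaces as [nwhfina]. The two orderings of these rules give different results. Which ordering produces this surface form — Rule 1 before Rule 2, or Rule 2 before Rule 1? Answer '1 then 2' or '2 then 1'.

Order 1 then 2:
  1 Medial Vowel Deletion: [nuwhufina] → [nwhfina]
  2 Voicing Between Vowels: no change — [nwhfina]
  result: [nwhfina]
Order 2 then 1:
  2 Voicing Between Vowels: [nuwhufina] → [nuwhuvina]
  1 Medial Vowel Deletion: [nuwhuvina] → [nwhvina]
  result: [nwhvina]

1 then 2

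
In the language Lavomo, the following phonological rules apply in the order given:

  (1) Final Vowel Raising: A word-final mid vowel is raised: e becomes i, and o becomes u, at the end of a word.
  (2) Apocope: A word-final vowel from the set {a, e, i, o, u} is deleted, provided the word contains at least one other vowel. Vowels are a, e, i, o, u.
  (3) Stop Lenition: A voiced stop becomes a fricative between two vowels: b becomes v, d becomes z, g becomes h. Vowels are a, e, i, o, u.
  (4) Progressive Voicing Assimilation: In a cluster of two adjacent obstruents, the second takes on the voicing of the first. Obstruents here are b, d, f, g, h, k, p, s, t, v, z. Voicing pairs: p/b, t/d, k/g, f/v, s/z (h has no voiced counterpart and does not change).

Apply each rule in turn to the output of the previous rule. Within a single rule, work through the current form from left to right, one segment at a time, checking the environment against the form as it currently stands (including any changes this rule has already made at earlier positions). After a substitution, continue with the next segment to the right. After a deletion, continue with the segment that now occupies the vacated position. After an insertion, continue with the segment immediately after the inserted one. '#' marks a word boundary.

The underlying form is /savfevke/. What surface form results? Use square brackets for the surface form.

(1) Final Vowel Raising: [savfevke] → [savfevki]
(2) Apocope: [savfevki] → [savfevk]
(3) Stop Lenition: no change — [savfevk]
(4) Progressive Voicing Assimilation: [savfevk] → [savvevg]

[savvevg]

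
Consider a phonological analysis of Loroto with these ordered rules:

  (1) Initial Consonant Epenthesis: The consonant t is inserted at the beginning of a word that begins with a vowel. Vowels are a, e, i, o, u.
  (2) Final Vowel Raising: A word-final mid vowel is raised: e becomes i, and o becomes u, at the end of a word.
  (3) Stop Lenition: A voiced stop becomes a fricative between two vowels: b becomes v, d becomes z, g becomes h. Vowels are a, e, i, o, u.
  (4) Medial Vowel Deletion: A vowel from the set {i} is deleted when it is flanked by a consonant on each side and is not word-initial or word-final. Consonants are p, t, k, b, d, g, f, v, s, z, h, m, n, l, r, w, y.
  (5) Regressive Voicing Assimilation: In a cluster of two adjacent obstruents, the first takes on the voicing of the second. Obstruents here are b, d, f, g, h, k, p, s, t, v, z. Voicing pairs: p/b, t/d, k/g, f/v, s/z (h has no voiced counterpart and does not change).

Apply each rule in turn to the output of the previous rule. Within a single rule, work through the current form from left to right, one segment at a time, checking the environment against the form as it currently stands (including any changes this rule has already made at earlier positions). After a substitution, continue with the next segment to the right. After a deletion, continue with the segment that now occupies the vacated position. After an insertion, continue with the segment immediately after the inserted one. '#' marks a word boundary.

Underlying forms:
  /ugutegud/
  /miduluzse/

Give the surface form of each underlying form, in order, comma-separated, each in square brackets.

[tuhutehud], [mzulussi]

/ugutegud/:
  (1) Initial Consonant Epenthesis: [ugutegud] → [tugutegud]
  (2) Final Vowel Raising: no change — [tugutegud]
  (3) Stop Lenition: [tugutegud] → [tuhutehud]
  (4) Medial Vowel Deletion: no change — [tuhutehud]
  (5) Regressive Voicing Assimilation: no change — [tuhutehud]
/miduluzse/:
  (1) Initial Consonant Epenthesis: no change — [miduluzse]
  (2) Final Vowel Raising: [miduluzse] → [miduluzsi]
  (3) Stop Lenition: [miduluzsi] → [mizuluzsi]
  (4) Medial Vowel Deletion: [mizuluzsi] → [mzuluzsi]
  (5) Regressive Voicing Assimilation: [mzuluzsi] → [mzulussi]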